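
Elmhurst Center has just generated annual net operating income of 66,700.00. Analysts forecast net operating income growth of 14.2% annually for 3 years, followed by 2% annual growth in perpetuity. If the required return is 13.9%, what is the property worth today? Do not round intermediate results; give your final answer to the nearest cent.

D_1 = 76171.40000
D_2 = 86987.73880
D_3 = 99339.99771
Terminal value at year 3: TV = D_3×(1+g_2)/(r−g_2) = 101326.79766/0.119 = 851485.69465
P_0 = D_1/(1+r)^1 + D_2/(1+r)^2 + D_3/(1+r)^3 + TV/(1+r)^3
    = 66875.68042 + 67051.82357 + 67228.43065 + 576243.69130 = 777399.62594

777399.63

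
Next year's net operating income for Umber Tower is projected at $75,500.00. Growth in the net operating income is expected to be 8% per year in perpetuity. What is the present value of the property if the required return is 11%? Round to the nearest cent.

Growing perpetuity: P = D₁ / (r − g) = $75,500.0000 / (0.11 − 0.08) = $2,516,666.67

$2516666.67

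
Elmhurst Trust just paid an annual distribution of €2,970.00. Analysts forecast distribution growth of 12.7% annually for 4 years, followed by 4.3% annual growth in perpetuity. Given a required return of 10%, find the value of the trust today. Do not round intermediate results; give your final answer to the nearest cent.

D_1 = 3347.19000
D_2 = 3772.28313
D_3 = 4251.36309
D_4 = 4791.28620
Terminal value at year 4: TV = D_4×(1+g_2)/(r−g_2) = 4997.31151/0.057 = 87672.13169
P_0 = D_1/(1+r)^1 + D_2/(1+r)^2 + D_3/(1+r)^3 + D_4/(1+r)^4 + TV/(1+r)^4
    = 3042.90000 + 3117.58936 + 3194.11201 + 3272.51294 + 59881.24560 = 72508.35992

€72508.36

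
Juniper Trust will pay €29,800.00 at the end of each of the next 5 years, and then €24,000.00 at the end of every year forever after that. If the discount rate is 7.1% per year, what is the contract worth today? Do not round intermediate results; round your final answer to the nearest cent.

€361745.77

PV of 5-year annuity: €29,800.00 × [1 − (1+0.071)^−5] / 0.071 = 121859.42365
Perpetuity value at year 5: €24,000.00 / 0.071 = 338028.16901
PV of perpetuity: 338028.16901 / (1+0.071)^5 = 239886.35131
Total PV = 121859.42365 + 239886.35131 = 361745.77496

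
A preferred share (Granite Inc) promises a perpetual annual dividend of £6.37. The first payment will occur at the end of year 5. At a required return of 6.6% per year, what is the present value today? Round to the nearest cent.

Value at end of year 4: C / r = £6.37 / 0.066 = £96.5152
Discount to today: PV = £96.5152 / (1 + 0.066)^4 = £96.5152 / 1.291305 = £74.74

£74.74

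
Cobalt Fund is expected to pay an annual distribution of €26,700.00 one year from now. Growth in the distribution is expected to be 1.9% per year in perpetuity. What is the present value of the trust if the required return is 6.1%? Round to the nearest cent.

Growing perpetuity: P = D₁ / (r − g) = €26,700.0000 / (0.061 − 0.019) = €635,714.29

€635714.29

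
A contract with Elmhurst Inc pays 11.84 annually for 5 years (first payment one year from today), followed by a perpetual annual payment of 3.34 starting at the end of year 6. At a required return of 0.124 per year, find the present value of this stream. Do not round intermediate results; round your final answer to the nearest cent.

57.27

PV of 5-year annuity: 11.84 × [1 − (1+0.124)^−5] / 0.124 = 42.26098
Perpetuity value at year 5: 3.34 / 0.124 = 26.93548
PV of perpetuity: 26.93548 / (1+0.124)^5 = 15.01389
Total PV = 42.26098 + 15.01389 = 57.27487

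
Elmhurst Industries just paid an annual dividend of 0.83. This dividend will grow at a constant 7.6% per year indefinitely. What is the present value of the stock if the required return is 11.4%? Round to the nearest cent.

23.50

D₁ = D₀ × (1 + g) = 0.83 × 1.076 = 0.8931
Growing perpetuity: P = D₁ / (r − g) = 0.8931 / (0.114 − 0.076) = 23.50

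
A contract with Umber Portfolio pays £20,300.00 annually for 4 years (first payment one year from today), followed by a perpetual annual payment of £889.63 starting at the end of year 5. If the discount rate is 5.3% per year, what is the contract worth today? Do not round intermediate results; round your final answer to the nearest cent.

PV of 4-year annuity: £20,300.00 × [1 − (1+0.053)^−4] / 0.053 = 71483.98400
Perpetuity value at year 4: £889.63 / 0.053 = 16785.47170
PV of perpetuity: 16785.47170 / (1+0.053)^4 = 13652.74772
Total PV = 71483.98400 + 13652.74772 = 85136.73172

£85136.73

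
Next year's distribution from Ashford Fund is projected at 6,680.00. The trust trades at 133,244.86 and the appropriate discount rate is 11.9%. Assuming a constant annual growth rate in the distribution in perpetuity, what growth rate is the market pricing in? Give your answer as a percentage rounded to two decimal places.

P = D₁/(r−g) ⇒ g = r − D₁/P = 0.119 − 6,680.00/133,244.86 = 0.068867

6.89%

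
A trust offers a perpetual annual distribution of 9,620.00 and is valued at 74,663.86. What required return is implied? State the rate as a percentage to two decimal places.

12.88%

P = C/r ⇒ r = C/P = 9,620.00/74,663.86 = 0.128844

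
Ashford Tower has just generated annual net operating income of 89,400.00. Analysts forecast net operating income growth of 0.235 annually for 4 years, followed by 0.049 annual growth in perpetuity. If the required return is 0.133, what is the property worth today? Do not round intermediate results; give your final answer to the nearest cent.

2021754.62

D_1 = 110409.00000
D_2 = 136355.11500
D_3 = 168398.56702
D_4 = 207972.23028
Terminal value at year 4: TV = D_4×(1+g_2)/(r−g_2) = 218162.86956/0.084 = 2597177.01856
P_0 = D_1/(1+r)^1 + D_2/(1+r)^2 + D_3/(1+r)^3 + D_4/(1+r)^4 + TV/(1+r)^4
    = 97448.36717 + 106221.30049 + 115784.03010 + 126207.65858 + 1576093.26012 = 2021754.61645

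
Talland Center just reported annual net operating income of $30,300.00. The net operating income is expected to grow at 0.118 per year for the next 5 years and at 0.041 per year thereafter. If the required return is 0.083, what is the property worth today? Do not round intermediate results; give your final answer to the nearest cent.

D_1 = 33875.40000
D_2 = 37872.69720
D_3 = 42341.67547
D_4 = 47337.99318
D_5 = 52923.87637
Terminal value at year 5: TV = D_5×(1+g_2)/(r−g_2) = 55093.75530/0.042 = 1311756.07859
P_0 = D_1/(1+r)^1 + D_2/(1+r)^2 + D_3/(1+r)^3 + D_4/(1+r)^4 + D_5/(1+r)^5 + TV/(1+r)^5
    = 31279.22438 + 32290.09497 + 33333.63451 + 34410.89879 + 35522.97769 + 880462.37570 = 1047299.20604

$1047299.21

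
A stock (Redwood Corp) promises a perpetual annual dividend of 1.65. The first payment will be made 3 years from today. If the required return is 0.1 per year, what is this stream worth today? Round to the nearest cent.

13.64

Value at end of year 2: C / r = 1.65 / 0.1 = 16.5000
Discount to today: PV = 16.5000 / (1 + 0.1)^2 = 16.5000 / 1.210000 = 13.64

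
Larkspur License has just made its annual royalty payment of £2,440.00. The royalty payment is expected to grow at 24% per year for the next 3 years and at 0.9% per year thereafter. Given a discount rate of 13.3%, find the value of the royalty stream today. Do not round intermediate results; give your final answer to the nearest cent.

D_1 = 3025.60000
D_2 = 3751.74400
D_3 = 4652.16256
Terminal value at year 3: TV = D_3×(1+g_2)/(r−g_2) = 4694.03202/0.124 = 37855.09696
P_0 = D_1/(1+r)^1 + D_2/(1+r)^2 + D_3/(1+r)^3 + TV/(1+r)^3
    = 2670.43248 + 2922.62690 + 3198.63844 + 26027.63054 = 34819.32836

£34819.33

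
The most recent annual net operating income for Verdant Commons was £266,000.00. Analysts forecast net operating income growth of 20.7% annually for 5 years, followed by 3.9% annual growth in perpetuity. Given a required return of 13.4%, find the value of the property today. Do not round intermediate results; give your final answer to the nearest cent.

D_1 = 321062.00000
D_2 = 387521.83400
D_3 = 467738.85364
D_4 = 564560.79634
D_5 = 681424.88118
Terminal value at year 5: TV = D_5×(1+g_2)/(r−g_2) = 708000.45155/0.095 = 7452636.33210
P_0 = D_1/(1+r)^1 + D_2/(1+r)^2 + D_3/(1+r)^3 + D_4/(1+r)^4 + D_5/(1+r)^5 + TV/(1+r)^5
    = 283123.45679 + 301349.21724 + 320748.24092 + 341396.05537 + 363373.05012 + 3974153.67444 = 5584143.69488

£5584143.69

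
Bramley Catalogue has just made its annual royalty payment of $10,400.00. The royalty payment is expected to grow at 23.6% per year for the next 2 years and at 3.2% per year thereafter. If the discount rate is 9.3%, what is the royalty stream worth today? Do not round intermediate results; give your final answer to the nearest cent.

D_1 = 12854.40000
D_2 = 15888.03840
Terminal value at year 2: TV = D_2×(1+g_2)/(r−g_2) = 16396.45563/0.061 = 268794.35457
P_0 = D_1/(1+r)^1 + D_2/(1+r)^2 + TV/(1+r)^2
    = 11760.65874 + 13299.33596 + 224998.60174 = 250058.59643

$250058.60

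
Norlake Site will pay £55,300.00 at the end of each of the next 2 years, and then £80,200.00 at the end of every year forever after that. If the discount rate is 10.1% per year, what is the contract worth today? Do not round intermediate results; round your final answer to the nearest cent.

£750902.45

PV of 2-year annuity: £55,300.00 × [1 − (1+0.101)^−2] / 0.101 = 95846.56340
Perpetuity value at year 2: £80,200.00 / 0.101 = 794059.40594
PV of perpetuity: 794059.40594 / (1+0.101)^2 = 655055.89085
Total PV = 95846.56340 + 655055.89085 = 750902.45425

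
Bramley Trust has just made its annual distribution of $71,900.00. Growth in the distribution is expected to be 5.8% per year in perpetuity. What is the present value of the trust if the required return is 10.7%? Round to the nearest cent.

$1552453.06

D₁ = D₀ × (1 + g) = $71,900.00 × 1.058 = $76,070.2000
Growing perpetuity: P = D₁ / (r − g) = $76,070.2000 / (0.107 − 0.058) = $1,552,453.06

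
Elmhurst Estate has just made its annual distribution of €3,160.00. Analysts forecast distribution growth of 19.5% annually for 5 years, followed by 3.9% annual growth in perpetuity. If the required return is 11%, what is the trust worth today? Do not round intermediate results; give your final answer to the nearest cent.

D_1 = 3776.20000
D_2 = 4512.55900
D_3 = 5392.50800
D_4 = 6444.04707
D_5 = 7700.63624
Terminal value at year 5: TV = D_5×(1+g_2)/(r−g_2) = 8000.96106/0.071 = 112689.59236
P_0 = D_1/(1+r)^1 + D_2/(1+r)^2 + D_3/(1+r)^3 + D_4/(1+r)^4 + D_5/(1+r)^5 + TV/(1+r)^5
    = 3401.98198 + 3662.49412 + 3942.95538 + 4244.89340 + 4569.95281 + 66875.78824 = 86698.06592

€86698.07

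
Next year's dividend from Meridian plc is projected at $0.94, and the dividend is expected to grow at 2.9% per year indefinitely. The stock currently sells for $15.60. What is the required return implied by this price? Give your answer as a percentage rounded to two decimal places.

8.93%

P = D₁/(r − g) ⇒ r = D₁/P + g = $0.9400/$15.60 + 0.029 = 0.060256 + 0.029 = 0.089256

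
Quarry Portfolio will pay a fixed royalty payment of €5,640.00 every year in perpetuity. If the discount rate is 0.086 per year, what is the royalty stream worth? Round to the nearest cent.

Level perpetuity: PV = C / r = €5,640.00 / 0.086 = €65,581.40

€65581.40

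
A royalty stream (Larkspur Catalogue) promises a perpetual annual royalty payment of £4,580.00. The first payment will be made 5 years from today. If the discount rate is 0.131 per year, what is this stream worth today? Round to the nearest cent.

Value at end of year 4: C / r = £4,580.00 / 0.131 = £34,961.8321
Discount to today: PV = £34,961.8321 / (1 + 0.131)^4 = £34,961.8321 / 1.636253 = £21,367.01

£21367.01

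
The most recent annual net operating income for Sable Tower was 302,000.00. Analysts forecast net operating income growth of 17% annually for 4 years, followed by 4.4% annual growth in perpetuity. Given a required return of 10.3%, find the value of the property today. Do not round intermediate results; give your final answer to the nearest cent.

8168382.94

D_1 = 353340.00000
D_2 = 413407.80000
D_3 = 483687.12600
D_4 = 565913.93742
Terminal value at year 4: TV = D_4×(1+g_2)/(r−g_2) = 590814.15067/0.059 = 10013799.16384
P_0 = D_1/(1+r)^1 + D_2/(1+r)^2 + D_3/(1+r)^3 + D_4/(1+r)^4 + TV/(1+r)^4
    = 320344.51496 + 339803.33862 + 360444.15792 + 382338.77132 + 6765452.15700 = 8168382.93983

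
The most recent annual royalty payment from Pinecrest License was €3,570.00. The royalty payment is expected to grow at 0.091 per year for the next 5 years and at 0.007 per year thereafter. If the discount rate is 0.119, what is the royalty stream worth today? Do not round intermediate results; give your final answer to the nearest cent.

D_1 = 3894.87000
D_2 = 4249.30317
D_3 = 4635.98976
D_4 = 5057.86483
D_5 = 5518.13053
Terminal value at year 5: TV = D_5×(1+g_2)/(r−g_2) = 5556.75744/0.112 = 49613.90571
P_0 = D_1/(1+r)^1 + D_2/(1+r)^2 + D_3/(1+r)^3 + D_4/(1+r)^4 + D_5/(1+r)^5 + TV/(1+r)^5
    = 3480.67024 + 3393.57572 + 3308.66051 + 3225.87008 + 3145.15126 + 28278.27960 = 44832.20742

€44832.21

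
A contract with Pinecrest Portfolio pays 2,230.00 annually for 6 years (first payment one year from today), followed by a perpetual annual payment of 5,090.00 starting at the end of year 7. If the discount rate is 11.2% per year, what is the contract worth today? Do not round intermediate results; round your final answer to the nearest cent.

PV of 6-year annuity: 2,230.00 × [1 − (1+0.112)^−6] / 0.112 = 9379.99304
Perpetuity value at year 6: 5,090.00 / 0.112 = 45446.42857
PV of perpetuity: 45446.42857 / (1+0.112)^6 = 24036.48930
Total PV = 9379.99304 + 24036.48930 = 33416.48234

33416.48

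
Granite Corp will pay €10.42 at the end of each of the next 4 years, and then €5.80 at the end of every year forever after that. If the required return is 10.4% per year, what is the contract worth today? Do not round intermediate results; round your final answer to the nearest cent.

€70.29

PV of 4-year annuity: €10.42 × [1 − (1+0.104)^−4] / 0.104 = 32.74601
Perpetuity value at year 4: €5.80 / 0.104 = 55.76923
PV of perpetuity: 55.76923 / (1+0.104)^4 = 37.54208
Total PV = 32.74601 + 37.54208 = 70.28810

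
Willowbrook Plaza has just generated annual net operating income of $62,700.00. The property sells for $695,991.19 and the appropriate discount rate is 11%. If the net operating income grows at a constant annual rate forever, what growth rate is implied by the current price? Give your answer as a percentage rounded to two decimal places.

1.83%

P = D₀(1+g)/(r−g) ⇒ P(r−g) = D₀(1+g) ⇒ g(P+D₀) = P·r − D₀
g = (P·r − D₀)/(P + D₀) = ($695,991.19×0.11 − $62,700.00) / ($695,991.19 + $62,700.00) = 0.018267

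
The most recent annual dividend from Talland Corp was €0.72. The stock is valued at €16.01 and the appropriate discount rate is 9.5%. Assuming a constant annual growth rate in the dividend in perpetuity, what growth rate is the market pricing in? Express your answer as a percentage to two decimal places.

P = D₀(1+g)/(r−g) ⇒ P(r−g) = D₀(1+g) ⇒ g(P+D₀) = P·r − D₀
g = (P·r − D₀)/(P + D₀) = (€16.01×0.095 − €0.72) / (€16.01 + €0.72) = 0.047875

4.79%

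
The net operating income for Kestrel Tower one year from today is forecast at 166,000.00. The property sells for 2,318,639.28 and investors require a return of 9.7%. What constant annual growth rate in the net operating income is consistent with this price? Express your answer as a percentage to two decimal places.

P = D₁/(r−g) ⇒ g = r − D₁/P = 0.097 − 166,000.00/2,318,639.28 = 0.025406

2.54%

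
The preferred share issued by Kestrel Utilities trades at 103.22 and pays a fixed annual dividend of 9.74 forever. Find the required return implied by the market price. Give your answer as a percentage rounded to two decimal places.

9.44%

P = C/r ⇒ r = C/P = 9.74/103.22 = 0.094362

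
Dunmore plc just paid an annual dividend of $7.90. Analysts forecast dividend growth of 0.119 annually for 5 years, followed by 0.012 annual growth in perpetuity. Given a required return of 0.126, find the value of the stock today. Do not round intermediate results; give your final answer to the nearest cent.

$106.75

D_1 = 8.84010
D_2 = 9.89207
D_3 = 11.06923
D_4 = 12.38647
D_5 = 13.86046
Terminal value at year 5: TV = D_5×(1+g_2)/(r−g_2) = 14.02678/0.114 = 123.04194
P_0 = D_1/(1+r)^1 + D_2/(1+r)^2 + D_3/(1+r)^3 + D_4/(1+r)^4 + D_5/(1+r)^5 + TV/(1+r)^5
    = 7.85089 + 7.80208 + 7.75358 + 7.70538 + 7.65747 + 67.97688 = 106.74628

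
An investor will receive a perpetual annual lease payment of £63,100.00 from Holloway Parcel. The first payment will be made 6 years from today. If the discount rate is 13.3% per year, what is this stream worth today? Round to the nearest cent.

£254113.75

Value at end of year 5: C / r = £63,100.00 / 0.133 = £474,436.0902
Discount to today: PV = £474,436.0902 / (1 + 0.133)^5 = £474,436.0902 / 1.867022 = £254,113.75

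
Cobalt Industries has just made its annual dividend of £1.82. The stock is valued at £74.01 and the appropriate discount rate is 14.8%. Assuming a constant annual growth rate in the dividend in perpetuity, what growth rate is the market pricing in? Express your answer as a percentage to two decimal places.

12.04%

P = D₀(1+g)/(r−g) ⇒ P(r−g) = D₀(1+g) ⇒ g(P+D₀) = P·r − D₀
g = (P·r − D₀)/(P + D₀) = (£74.01×0.148 − £1.82) / (£74.01 + £1.82) = 0.120447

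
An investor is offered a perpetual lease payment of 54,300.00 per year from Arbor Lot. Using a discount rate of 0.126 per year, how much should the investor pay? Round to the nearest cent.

430952.38

Level perpetuity: PV = C / r = 54,300.00 / 0.126 = 430,952.38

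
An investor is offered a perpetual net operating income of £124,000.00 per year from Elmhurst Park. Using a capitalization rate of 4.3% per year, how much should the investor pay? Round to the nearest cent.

£2883720.93

Level perpetuity: PV = C / r = £124,000.00 / 0.043 = £2,883,720.93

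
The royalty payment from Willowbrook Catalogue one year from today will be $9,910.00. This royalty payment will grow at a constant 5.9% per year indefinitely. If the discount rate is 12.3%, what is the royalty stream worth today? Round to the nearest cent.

Growing perpetuity: P = D₁ / (r − g) = $9,910.0000 / (0.123 − 0.059) = $154,843.75

$154843.75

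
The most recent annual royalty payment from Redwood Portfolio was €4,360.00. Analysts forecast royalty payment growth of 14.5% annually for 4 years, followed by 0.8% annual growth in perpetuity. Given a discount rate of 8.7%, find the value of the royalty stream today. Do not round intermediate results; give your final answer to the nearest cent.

D_1 = 4992.20000
D_2 = 5716.06900
D_3 = 6544.89901
D_4 = 7493.90936
Terminal value at year 4: TV = D_4×(1+g_2)/(r−g_2) = 7553.86064/0.079 = 95618.48906
P_0 = D_1/(1+r)^1 + D_2/(1+r)^2 + D_3/(1+r)^3 + D_4/(1+r)^4 + TV/(1+r)^4
    = 4592.64029 + 4837.69378 + 5095.82279 + 5367.72502 + 68489.45344 = 88383.33532

€88383.34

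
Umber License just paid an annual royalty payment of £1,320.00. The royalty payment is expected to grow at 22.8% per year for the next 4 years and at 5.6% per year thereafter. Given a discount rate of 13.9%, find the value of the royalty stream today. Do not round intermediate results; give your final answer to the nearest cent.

£29086.47

D_1 = 1620.96000
D_2 = 1990.53888
D_3 = 2444.38174
D_4 = 3001.70078
Terminal value at year 4: TV = D_4×(1+g_2)/(r−g_2) = 3169.79603/0.083 = 38190.31357
P_0 = D_1/(1+r)^1 + D_2/(1+r)^2 + D_3/(1+r)^3 + D_4/(1+r)^4 + TV/(1+r)^4
    = 1423.14311 + 1534.34569 + 1654.23749 + 1783.49749 + 22691.24516 = 29086.46893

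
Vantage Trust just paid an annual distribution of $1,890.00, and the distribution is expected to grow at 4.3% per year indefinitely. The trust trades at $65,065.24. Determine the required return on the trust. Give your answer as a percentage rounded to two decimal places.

D₁ = $1,890.00 × 1.043 = $1,971.2700
P = D₁/(r − g) ⇒ r = D₁/P + g = $1,971.2700/$65,065.24 + 0.043 = 0.030297 + 0.043 = 0.073297

7.33%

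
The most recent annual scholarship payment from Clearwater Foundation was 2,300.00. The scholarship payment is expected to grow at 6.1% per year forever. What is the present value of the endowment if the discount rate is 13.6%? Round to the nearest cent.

D₁ = D₀ × (1 + g) = 2,300.00 × 1.061 = 2,440.3000
Growing perpetuity: P = D₁ / (r − g) = 2,440.3000 / (0.136 − 0.061) = 32,537.33

32537.33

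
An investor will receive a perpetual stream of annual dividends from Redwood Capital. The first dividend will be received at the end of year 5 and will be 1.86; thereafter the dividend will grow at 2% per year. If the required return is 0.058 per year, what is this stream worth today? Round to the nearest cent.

Value at end of year 4: C₁ / (r − g) = 1.86 / (0.058 − 0.02) = 48.9474
Discount to today: PV = 48.9474 / (1 + 0.058)^4 = 48.9474 / 1.252976 = 39.06

39.06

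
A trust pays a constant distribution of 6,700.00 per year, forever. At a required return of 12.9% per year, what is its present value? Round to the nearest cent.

Level perpetuity: PV = C / r = 6,700.00 / 0.129 = 51,937.98

51937.98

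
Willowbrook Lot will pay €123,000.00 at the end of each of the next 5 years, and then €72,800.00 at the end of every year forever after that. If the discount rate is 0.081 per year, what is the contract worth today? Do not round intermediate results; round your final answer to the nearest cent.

€1098672.32

PV of 5-year annuity: €123,000.00 × [1 − (1+0.081)^−5] / 0.081 = 489811.68972
Perpetuity value at year 5: €72,800.00 / 0.081 = 898765.43210
PV of perpetuity: 898765.43210 / (1+0.081)^5 = 608860.62713
Total PV = 489811.68972 + 608860.62713 = 1098672.31685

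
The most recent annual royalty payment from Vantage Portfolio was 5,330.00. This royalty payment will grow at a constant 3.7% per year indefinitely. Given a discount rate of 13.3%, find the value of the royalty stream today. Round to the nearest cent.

57575.10

D₁ = D₀ × (1 + g) = 5,330.00 × 1.037 = 5,527.2100
Growing perpetuity: P = D₁ / (r − g) = 5,527.2100 / (0.133 − 0.037) = 57,575.10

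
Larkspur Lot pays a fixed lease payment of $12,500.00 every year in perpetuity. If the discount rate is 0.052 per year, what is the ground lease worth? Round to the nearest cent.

$240384.62

Level perpetuity: PV = C / r = $12,500.00 / 0.052 = $240,384.62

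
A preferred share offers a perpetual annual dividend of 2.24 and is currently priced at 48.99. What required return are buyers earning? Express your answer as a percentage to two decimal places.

P = C/r ⇒ r = C/P = 2.24/48.99 = 0.045724

4.57%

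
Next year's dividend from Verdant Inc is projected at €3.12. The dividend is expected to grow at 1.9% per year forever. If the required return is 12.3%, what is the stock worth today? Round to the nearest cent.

€30.00

Growing perpetuity: P = D₁ / (r − g) = €3.1200 / (0.123 − 0.019) = €30.00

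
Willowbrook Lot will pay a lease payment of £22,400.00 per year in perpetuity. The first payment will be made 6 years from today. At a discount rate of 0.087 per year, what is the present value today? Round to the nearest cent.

Value at end of year 5: C / r = £22,400.00 / 0.087 = £257,471.2644
Discount to today: PV = £257,471.2644 / (1 + 0.087)^5 = £257,471.2644 / 1.517566 = £169,660.62

£169660.62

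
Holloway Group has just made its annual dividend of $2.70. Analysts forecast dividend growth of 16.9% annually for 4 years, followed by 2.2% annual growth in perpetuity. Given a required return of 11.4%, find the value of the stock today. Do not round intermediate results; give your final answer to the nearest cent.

$48.57

D_1 = 3.15630
D_2 = 3.68971
D_3 = 4.31328
D_4 = 5.04222
Terminal value at year 4: TV = D_4×(1+g_2)/(r−g_2) = 5.15315/0.092 = 56.01249
P_0 = D_1/(1+r)^1 + D_2/(1+r)^2 + D_3/(1+r)^3 + D_4/(1+r)^4 + TV/(1+r)^4
    = 2.83330 + 2.97319 + 3.11998 + 3.27402 + 36.37007 = 48.57056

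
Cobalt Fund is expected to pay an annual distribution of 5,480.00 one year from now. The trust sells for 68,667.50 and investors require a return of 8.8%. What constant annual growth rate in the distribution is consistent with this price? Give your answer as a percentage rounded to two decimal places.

0.82%

P = D₁/(r−g) ⇒ g = r − D₁/P = 0.088 − 5,480.00/68,667.50 = 0.008195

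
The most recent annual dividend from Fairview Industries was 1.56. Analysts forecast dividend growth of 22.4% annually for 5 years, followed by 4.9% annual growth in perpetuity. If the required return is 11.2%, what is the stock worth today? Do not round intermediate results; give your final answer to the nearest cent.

52.47

D_1 = 1.90944
D_2 = 2.33715
D_3 = 2.86068
D_4 = 3.50147
D_5 = 4.28580
Terminal value at year 5: TV = D_5×(1+g_2)/(r−g_2) = 4.49580/0.063 = 71.36194
P_0 = D_1/(1+r)^1 + D_2/(1+r)^2 + D_3/(1+r)^3 + D_4/(1+r)^4 + D_5/(1+r)^5 + TV/(1+r)^5
    = 1.71712 + 1.89007 + 2.08044 + 2.28998 + 2.52062 + 41.97036 = 52.46859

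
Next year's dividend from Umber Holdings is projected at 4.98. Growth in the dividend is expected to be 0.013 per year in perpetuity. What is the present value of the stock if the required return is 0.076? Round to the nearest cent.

Growing perpetuity: P = D₁ / (r − g) = 4.9800 / (0.076 − 0.013) = 79.05

79.05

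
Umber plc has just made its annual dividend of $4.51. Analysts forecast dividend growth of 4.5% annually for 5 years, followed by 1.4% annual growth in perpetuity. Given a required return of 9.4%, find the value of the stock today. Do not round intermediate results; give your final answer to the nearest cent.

D_1 = 4.71295
D_2 = 4.92503
D_3 = 5.14666
D_4 = 5.37826
D_5 = 5.62028
Terminal value at year 5: TV = D_5×(1+g_2)/(r−g_2) = 5.69896/0.08 = 71.23706
P_0 = D_1/(1+r)^1 + D_2/(1+r)^2 + D_3/(1+r)^3 + D_4/(1+r)^4 + D_5/(1+r)^5 + TV/(1+r)^5
    = 4.30800 + 4.11504 + 3.93073 + 3.75468 + 3.58650 + 45.45894 = 65.15390

$65.15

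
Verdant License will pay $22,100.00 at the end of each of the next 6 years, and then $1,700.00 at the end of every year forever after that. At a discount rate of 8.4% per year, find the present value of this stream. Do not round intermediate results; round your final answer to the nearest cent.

PV of 6-year annuity: $22,100.00 × [1 − (1+0.084)^−6] / 0.084 = 100937.64317
Perpetuity value at year 6: $1,700.00 / 0.084 = 20238.09524
PV of perpetuity: 20238.09524 / (1+0.084)^6 = 12473.66115
Total PV = 100937.64317 + 12473.66115 = 113411.30432

$113411.30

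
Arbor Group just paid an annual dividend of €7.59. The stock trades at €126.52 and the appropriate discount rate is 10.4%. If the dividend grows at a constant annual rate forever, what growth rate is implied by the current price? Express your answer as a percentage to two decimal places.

4.15%

P = D₀(1+g)/(r−g) ⇒ P(r−g) = D₀(1+g) ⇒ g(P+D₀) = P·r − D₀
g = (P·r − D₀)/(P + D₀) = (€126.52×0.104 − €7.59) / (€126.52 + €7.59) = 0.041519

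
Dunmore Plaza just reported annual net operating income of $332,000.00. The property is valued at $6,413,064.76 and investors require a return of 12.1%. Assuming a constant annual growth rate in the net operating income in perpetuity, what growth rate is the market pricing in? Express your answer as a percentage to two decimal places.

P = D₀(1+g)/(r−g) ⇒ P(r−g) = D₀(1+g) ⇒ g(P+D₀) = P·r − D₀
g = (P·r − D₀)/(P + D₀) = ($6,413,064.76×0.121 − $332,000.00) / ($6,413,064.76 + $332,000.00) = 0.065823

6.58%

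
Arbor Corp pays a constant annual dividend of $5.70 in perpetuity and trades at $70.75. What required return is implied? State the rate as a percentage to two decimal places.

8.06%

P = C/r ⇒ r = C/P = $5.70/$70.75 = 0.080565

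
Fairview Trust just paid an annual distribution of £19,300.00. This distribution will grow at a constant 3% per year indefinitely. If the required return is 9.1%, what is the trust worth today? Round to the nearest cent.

£325885.25

D₁ = D₀ × (1 + g) = £19,300.00 × 1.03 = £19,879.0000
Growing perpetuity: P = D₁ / (r − g) = £19,879.0000 / (0.091 − 0.03) = £325,885.25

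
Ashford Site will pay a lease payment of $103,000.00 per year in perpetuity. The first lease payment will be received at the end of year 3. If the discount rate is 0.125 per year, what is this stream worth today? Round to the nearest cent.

$651061.73

Value at end of year 2: C / r = $103,000.00 / 0.125 = $824,000.0000
Discount to today: PV = $824,000.0000 / (1 + 0.125)^2 = $824,000.0000 / 1.265625 = $651,061.73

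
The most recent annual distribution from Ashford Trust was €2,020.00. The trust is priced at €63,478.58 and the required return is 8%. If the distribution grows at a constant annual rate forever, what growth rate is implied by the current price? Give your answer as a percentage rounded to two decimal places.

4.67%

P = D₀(1+g)/(r−g) ⇒ P(r−g) = D₀(1+g) ⇒ g(P+D₀) = P·r − D₀
g = (P·r − D₀)/(P + D₀) = (€63,478.58×0.08 − €2,020.00) / (€63,478.58 + €2,020.00) = 0.046692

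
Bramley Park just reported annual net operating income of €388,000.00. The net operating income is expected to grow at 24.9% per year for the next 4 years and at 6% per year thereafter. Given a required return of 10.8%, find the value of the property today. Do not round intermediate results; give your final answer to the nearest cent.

€15947939.35

D_1 = 484612.00000
D_2 = 605280.38800
D_3 = 755995.20461
D_4 = 944238.01056
Terminal value at year 4: TV = D_4×(1+g_2)/(r−g_2) = 1000892.29119/0.048 = 20851922.73321
P_0 = D_1/(1+r)^1 + D_2/(1+r)^2 + D_3/(1+r)^3 + D_4/(1+r)^4 + TV/(1+r)^4
    = 437375.45126 + 493034.24064 + 555775.96260 + 626501.96506 + 13835251.72837 = 15947939.34793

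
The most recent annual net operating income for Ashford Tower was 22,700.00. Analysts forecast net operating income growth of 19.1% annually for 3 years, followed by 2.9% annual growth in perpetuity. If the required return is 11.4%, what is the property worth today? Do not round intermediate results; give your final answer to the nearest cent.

413771.98

D_1 = 27035.70000
D_2 = 32199.51870
D_3 = 38349.62677
Terminal value at year 3: TV = D_3×(1+g_2)/(r−g_2) = 39461.76595/0.085 = 464256.06998
P_0 = D_1/(1+r)^1 + D_2/(1+r)^2 + D_3/(1+r)^3 + TV/(1+r)^3
    = 24269.03052 + 25946.51288 + 27739.94331 + 335816.49013 = 413771.97684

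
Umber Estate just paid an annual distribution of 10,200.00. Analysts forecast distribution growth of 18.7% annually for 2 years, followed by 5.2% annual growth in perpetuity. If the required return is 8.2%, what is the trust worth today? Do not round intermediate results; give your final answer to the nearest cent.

D_1 = 12107.40000
D_2 = 14371.48380
Terminal value at year 2: TV = D_2×(1+g_2)/(r−g_2) = 15118.80096/0.03 = 503960.03192
P_0 = D_1/(1+r)^1 + D_2/(1+r)^2 + TV/(1+r)^2
    = 11189.83364 + 12275.72323 + 430468.69452 = 453934.25139

453934.25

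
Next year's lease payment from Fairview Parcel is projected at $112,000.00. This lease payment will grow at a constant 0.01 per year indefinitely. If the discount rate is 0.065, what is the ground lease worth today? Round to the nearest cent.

Growing perpetuity: P = D₁ / (r − g) = $112,000.0000 / (0.065 − 0.01) = $2,036,363.64

$2036363.64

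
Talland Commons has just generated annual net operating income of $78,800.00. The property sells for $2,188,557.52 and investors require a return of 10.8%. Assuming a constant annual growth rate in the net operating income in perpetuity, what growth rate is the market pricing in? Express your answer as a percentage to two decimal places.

6.95%

P = D₀(1+g)/(r−g) ⇒ P(r−g) = D₀(1+g) ⇒ g(P+D₀) = P·r − D₀
g = (P·r − D₀)/(P + D₀) = ($2,188,557.52×0.108 − $78,800.00) / ($2,188,557.52 + $78,800.00) = 0.069492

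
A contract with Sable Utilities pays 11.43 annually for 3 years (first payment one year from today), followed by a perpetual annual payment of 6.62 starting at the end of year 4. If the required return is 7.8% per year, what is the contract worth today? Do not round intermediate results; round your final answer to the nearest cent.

PV of 3-year annuity: 11.43 × [1 − (1+0.078)^−3] / 0.078 = 29.56284
Perpetuity value at year 3: 6.62 / 0.078 = 84.87179
PV of perpetuity: 84.87179 / (1+0.078)^3 = 67.74966
Total PV = 29.56284 + 67.74966 = 97.31250

97.31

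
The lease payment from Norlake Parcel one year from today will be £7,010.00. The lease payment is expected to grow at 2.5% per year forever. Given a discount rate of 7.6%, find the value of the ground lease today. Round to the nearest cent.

£137450.98

Growing perpetuity: P = D₁ / (r − g) = £7,010.0000 / (0.076 − 0.025) = £137,450.98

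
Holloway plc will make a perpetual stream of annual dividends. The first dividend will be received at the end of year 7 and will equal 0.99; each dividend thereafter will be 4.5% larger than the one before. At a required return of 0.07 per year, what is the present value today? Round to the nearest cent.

26.39

Value at end of year 6: C₁ / (r − g) = 0.99 / (0.07 − 0.045) = 39.6000
Discount to today: PV = 39.6000 / (1 + 0.07)^6 = 39.6000 / 1.500730 = 26.39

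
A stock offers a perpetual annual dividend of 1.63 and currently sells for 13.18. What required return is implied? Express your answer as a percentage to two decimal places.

P = C/r ⇒ r = C/P = 1.63/13.18 = 0.123672

12.37%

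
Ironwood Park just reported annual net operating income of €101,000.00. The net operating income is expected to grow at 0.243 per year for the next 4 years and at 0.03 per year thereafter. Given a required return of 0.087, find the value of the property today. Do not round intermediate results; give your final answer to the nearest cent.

D_1 = 125543.00000
D_2 = 156049.94900
D_3 = 193970.08661
D_4 = 241104.81765
Terminal value at year 4: TV = D_4×(1+g_2)/(r−g_2) = 248337.96218/0.057 = 4356806.35407
P_0 = D_1/(1+r)^1 + D_2/(1+r)^2 + D_3/(1+r)^3 + D_4/(1+r)^4 + TV/(1+r)^4
    = 115494.94020 + 132070.11101 + 151024.05519 + 172698.16062 + 3120686.06041 = 3691973.32744

€3691973.33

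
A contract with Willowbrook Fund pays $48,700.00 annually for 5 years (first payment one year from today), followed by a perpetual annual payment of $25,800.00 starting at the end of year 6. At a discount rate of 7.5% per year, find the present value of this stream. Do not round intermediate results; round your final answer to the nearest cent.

PV of 5-year annuity: $48,700.00 × [1 − (1+0.075)^−5] / 0.075 = 197034.59473
Perpetuity value at year 5: $25,800.00 / 0.075 = 344000.00000
PV of perpetuity: 344000.00000 / (1+0.075)^5 = 239616.16953
Total PV = 197034.59473 + 239616.16953 = 436650.76426

$436650.76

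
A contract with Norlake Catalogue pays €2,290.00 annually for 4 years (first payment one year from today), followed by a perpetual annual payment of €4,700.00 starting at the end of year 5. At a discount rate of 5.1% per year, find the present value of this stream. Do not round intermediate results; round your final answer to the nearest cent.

PV of 4-year annuity: €2,290.00 × [1 − (1+0.051)^−4] / 0.051 = 8101.39954
Perpetuity value at year 4: €4,700.00 / 0.051 = 92156.86275
PV of perpetuity: 92156.86275 / (1+0.051)^4 = 75529.53618
Total PV = 8101.39954 + 75529.53618 = 83630.93572

€83630.94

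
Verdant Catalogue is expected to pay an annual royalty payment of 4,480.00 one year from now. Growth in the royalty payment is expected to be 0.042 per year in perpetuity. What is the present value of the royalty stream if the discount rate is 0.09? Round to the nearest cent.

Growing perpetuity: P = D₁ / (r − g) = 4,480.0000 / (0.09 − 0.042) = 93,333.33

93333.33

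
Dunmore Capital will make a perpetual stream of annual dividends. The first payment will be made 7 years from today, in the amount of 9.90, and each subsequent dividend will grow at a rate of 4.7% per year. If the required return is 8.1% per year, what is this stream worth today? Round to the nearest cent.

182.47

Value at end of year 6: C₁ / (r − g) = 9.90 / (0.081 − 0.047) = 291.1765
Discount to today: PV = 291.1765 / (1 + 0.081)^6 = 291.1765 / 1.595711 = 182.47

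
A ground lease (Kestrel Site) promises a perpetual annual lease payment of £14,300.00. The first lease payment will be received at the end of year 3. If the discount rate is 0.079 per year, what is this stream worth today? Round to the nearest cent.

£155476.97

Value at end of year 2: C / r = £14,300.00 / 0.079 = £181,012.6582
Discount to today: PV = £181,012.6582 / (1 + 0.079)^2 = £181,012.6582 / 1.164241 = £155,476.97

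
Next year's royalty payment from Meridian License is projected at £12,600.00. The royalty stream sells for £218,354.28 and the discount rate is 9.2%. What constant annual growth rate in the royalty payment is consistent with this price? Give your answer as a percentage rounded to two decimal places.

P = D₁/(r−g) ⇒ g = r − D₁/P = 0.092 − £12,600.00/£218,354.28 = 0.034296

3.43%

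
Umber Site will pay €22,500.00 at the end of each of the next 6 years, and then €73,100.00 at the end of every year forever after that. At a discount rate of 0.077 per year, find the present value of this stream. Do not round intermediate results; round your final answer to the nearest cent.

PV of 6-year annuity: €22,500.00 × [1 − (1+0.077)^−6] / 0.077 = 104968.24891
Perpetuity value at year 6: €73,100.00 / 0.077 = 949350.64935
PV of perpetuity: 949350.64935 / (1+0.077)^6 = 608320.47178
Total PV = 104968.24891 + 608320.47178 = 713288.72069

€713288.72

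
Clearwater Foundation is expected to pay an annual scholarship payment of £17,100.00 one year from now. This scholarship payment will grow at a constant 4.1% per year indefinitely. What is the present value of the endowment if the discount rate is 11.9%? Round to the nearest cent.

£219230.77

Growing perpetuity: P = D₁ / (r − g) = £17,100.0000 / (0.119 − 0.041) = £219,230.77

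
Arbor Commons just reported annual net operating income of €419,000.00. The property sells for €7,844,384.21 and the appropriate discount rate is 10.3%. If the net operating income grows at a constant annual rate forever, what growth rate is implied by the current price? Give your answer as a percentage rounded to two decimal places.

4.71%

P = D₀(1+g)/(r−g) ⇒ P(r−g) = D₀(1+g) ⇒ g(P+D₀) = P·r − D₀
g = (P·r − D₀)/(P + D₀) = (€7,844,384.21×0.103 − €419,000.00) / (€7,844,384.21 + €419,000.00) = 0.047072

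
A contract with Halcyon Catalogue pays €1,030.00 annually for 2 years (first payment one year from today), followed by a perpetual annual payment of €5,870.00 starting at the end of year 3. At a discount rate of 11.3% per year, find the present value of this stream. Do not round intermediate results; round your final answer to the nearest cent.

PV of 2-year annuity: €1,030.00 × [1 − (1+0.113)^−2] / 0.113 = 1756.89737
Perpetuity value at year 2: €5,870.00 / 0.113 = 51946.90265
PV of perpetuity: 51946.90265 / (1+0.113)^2 = 41934.29336
Total PV = 1756.89737 + 41934.29336 = 43691.19073

€43691.19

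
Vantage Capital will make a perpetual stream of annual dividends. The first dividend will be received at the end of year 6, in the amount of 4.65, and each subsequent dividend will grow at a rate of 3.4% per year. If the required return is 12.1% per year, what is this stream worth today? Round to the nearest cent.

30.19

Value at end of year 5: C₁ / (r − g) = 4.65 / (0.121 − 0.034) = 53.4483
Discount to today: PV = 53.4483 / (1 + 0.121)^5 = 53.4483 / 1.770223 = 30.19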